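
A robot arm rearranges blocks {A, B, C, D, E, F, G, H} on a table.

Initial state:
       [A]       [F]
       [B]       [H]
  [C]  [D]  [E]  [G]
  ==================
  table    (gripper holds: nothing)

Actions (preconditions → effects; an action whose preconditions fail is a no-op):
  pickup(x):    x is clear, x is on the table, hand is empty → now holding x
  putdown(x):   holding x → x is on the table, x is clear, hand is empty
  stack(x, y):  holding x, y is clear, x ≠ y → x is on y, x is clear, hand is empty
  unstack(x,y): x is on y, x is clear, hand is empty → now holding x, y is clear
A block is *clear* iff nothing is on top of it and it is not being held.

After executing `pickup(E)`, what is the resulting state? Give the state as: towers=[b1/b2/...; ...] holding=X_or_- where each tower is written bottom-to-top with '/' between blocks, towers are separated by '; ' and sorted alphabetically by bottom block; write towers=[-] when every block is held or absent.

before: towers=[C; D/B/A; E; G/H/F] holding=-
pre[pickup(E)]: clear(E) ok, ontable(E) ok, handempty ok
all met → apply pickup(E)
after:  towers=[C; D/B/A; G/H/F] holding=E

towers=[C; D/B/A; G/H/F] holding=E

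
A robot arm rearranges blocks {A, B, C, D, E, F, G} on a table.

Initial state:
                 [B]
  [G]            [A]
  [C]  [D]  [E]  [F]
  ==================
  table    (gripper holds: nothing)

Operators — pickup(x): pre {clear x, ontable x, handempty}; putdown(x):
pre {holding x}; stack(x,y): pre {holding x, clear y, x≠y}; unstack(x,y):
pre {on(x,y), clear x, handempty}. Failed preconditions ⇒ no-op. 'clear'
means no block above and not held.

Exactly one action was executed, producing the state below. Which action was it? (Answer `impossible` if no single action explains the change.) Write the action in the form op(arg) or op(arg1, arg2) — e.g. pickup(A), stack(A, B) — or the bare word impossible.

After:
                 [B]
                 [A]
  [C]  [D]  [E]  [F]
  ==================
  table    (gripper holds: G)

target: towers=[C; D; E; F/A/B] holding=G
     unstack(B, A) → towers=[C/G; D; E; F/A] holding=B
     unstack(G, C) → towers=[C; D; E; F/A/B] holding=G  ← match
         pickup(D) → towers=[C/G; E; F/A/B] holding=D
         pickup(E) → towers=[C/G; D; F/A/B] holding=E

unstack(G, C)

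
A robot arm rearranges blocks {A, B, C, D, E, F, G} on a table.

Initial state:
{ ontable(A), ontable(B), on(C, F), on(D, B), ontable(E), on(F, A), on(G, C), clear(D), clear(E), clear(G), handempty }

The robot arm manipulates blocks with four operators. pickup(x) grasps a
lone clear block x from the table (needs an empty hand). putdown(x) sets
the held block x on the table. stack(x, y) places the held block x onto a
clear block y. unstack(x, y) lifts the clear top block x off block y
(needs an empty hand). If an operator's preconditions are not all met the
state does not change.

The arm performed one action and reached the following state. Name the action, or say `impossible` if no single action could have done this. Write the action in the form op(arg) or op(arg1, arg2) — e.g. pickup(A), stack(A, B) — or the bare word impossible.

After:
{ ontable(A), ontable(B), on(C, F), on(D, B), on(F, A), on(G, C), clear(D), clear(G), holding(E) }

pickup(E)

target: towers=[A/F/C/G; B/D] holding=E
     unstack(G, C) → towers=[A/F/C; B/D; E] holding=G
     unstack(D, B) → towers=[A/F/C/G; B; E] holding=D
         pickup(E) → towers=[A/F/C/G; B/D] holding=E  ← match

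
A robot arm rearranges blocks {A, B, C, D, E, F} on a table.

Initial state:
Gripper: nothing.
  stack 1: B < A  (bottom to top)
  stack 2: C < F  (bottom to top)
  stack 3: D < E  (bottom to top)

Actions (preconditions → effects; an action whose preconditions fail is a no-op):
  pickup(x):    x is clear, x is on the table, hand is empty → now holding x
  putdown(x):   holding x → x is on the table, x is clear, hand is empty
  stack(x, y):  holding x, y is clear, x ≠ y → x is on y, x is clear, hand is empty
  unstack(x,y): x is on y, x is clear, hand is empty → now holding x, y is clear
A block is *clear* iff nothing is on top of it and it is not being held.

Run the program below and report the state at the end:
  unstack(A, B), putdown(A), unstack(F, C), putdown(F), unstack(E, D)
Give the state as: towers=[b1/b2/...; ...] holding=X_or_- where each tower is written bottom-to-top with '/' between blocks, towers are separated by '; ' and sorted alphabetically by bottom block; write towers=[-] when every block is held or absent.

towers=[A; B; C; D; F] holding=E

step 1 (unstack(A, B)): towers=[B; C/F; D/E] holding=A
step 2 (putdown(A)): towers=[A; B; C/F; D/E] holding=-
step 3 (unstack(F, C)): towers=[A; B; C; D/E] holding=F
step 4 (putdown(F)): towers=[A; B; C; D/E; F] holding=-
step 5 (unstack(E, D)): towers=[A; B; C; D; F] holding=E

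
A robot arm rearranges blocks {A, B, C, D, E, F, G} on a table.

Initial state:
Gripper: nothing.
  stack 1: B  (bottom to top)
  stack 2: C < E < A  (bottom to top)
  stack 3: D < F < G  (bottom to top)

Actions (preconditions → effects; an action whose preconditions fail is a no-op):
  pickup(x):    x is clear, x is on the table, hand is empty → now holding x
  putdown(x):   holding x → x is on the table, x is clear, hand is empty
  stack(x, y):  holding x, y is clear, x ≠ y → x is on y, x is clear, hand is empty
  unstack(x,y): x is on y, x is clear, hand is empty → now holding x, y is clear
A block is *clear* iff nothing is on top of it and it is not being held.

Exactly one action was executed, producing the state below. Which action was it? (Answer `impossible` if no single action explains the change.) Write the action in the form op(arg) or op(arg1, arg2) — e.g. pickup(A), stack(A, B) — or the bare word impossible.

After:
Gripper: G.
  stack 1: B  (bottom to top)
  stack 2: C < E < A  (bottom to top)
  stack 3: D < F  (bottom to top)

target: towers=[B; C/E/A; D/F] holding=G
         pickup(B) → towers=[C/E/A; D/F/G] holding=B
     unstack(G, F) → towers=[B; C/E/A; D/F] holding=G  ← match
     unstack(A, E) → towers=[B; C/E; D/F/G] holding=A

unstack(G, F)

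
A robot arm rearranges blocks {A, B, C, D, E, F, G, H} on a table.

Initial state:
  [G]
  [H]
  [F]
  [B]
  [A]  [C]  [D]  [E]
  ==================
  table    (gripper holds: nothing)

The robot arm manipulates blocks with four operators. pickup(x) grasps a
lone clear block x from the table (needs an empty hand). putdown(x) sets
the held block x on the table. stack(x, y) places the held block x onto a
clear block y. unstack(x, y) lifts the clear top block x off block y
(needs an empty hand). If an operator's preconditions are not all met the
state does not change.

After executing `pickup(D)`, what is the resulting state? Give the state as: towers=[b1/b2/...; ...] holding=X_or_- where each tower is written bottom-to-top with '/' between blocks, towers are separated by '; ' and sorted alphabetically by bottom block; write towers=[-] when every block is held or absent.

before: towers=[A/B/F/H/G; C; D; E] holding=-
pre[pickup(D)]: clear(D) ok, ontable(D) ok, handempty ok
all met → apply pickup(D)
after:  towers=[A/B/F/H/G; C; E] holding=D

towers=[A/B/F/H/G; C; E] holding=D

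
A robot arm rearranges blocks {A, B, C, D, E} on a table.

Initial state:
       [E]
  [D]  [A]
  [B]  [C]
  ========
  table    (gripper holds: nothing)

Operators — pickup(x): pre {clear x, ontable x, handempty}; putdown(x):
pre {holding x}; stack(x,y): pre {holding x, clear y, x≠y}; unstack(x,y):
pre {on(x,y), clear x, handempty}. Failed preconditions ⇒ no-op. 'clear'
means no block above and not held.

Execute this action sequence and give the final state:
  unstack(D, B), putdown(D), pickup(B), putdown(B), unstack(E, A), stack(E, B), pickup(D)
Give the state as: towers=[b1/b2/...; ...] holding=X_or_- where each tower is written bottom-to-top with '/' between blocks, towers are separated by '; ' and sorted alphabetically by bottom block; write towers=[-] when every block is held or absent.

step 1 (unstack(D, B)): towers=[B; C/A/E] holding=D
step 2 (putdown(D)): towers=[B; C/A/E; D] holding=-
step 3 (pickup(B)): towers=[C/A/E; D] holding=B
step 4 (putdown(B)): towers=[B; C/A/E; D] holding=-
step 5 (unstack(E, A)): towers=[B; C/A; D] holding=E
step 6 (stack(E, B)): towers=[B/E; C/A; D] holding=-
step 7 (pickup(D)): towers=[B/E; C/A] holding=D

towers=[B/E; C/A] holding=D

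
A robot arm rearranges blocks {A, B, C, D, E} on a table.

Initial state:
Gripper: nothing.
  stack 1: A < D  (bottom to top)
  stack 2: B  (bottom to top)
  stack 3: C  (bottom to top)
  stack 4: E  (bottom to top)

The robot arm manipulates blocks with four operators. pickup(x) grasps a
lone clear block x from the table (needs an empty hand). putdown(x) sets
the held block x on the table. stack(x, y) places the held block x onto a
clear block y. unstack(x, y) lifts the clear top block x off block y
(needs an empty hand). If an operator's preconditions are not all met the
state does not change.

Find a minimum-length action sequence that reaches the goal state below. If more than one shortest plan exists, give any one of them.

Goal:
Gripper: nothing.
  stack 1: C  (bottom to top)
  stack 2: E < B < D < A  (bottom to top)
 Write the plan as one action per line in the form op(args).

step 1 (pickup(B)): towers=[A/D; C; E] holding=B
step 2 (stack(B, E)): towers=[A/D; C; E/B] holding=-
step 3 (unstack(D, A)): towers=[A; C; E/B] holding=D
step 4 (stack(D, B)): towers=[A; C; E/B/D] holding=-
step 5 (pickup(A)): towers=[C; E/B/D] holding=A
step 6 (stack(A, D)): towers=[C; E/B/D/A] holding=-
goal check: towers=[C; E/B/D/A] holding=- — reached (length 6, optimal by BFS)

pickup(B)
stack(B, E)
unstack(D, A)
stack(D, B)
pickup(A)
stack(A, D)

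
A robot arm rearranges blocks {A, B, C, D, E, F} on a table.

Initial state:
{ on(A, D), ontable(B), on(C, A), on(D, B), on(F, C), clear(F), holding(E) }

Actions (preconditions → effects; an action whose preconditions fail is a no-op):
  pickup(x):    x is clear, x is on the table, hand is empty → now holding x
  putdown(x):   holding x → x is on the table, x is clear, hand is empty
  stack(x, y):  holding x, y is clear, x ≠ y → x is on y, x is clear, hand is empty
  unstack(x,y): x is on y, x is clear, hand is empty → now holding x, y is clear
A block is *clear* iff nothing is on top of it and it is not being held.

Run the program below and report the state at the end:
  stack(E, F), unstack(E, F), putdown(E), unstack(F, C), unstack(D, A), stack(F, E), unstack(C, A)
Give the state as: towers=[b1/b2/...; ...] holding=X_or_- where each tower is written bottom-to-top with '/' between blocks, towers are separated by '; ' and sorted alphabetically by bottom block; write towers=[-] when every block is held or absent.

towers=[B/D/A; E/F] holding=C

step 1 (stack(E, F)): towers=[B/D/A/C/F/E] holding=-
step 2 (unstack(E, F)): towers=[B/D/A/C/F] holding=E
step 3 (putdown(E)): towers=[B/D/A/C/F; E] holding=-
step 4 (unstack(F, C)): towers=[B/D/A/C; E] holding=F
step 5 (unstack(D, A)) [no-op]: towers=[B/D/A/C; E] holding=F
step 6 (stack(F, E)): towers=[B/D/A/C; E/F] holding=-
step 7 (unstack(C, A)): towers=[B/D/A; E/F] holding=C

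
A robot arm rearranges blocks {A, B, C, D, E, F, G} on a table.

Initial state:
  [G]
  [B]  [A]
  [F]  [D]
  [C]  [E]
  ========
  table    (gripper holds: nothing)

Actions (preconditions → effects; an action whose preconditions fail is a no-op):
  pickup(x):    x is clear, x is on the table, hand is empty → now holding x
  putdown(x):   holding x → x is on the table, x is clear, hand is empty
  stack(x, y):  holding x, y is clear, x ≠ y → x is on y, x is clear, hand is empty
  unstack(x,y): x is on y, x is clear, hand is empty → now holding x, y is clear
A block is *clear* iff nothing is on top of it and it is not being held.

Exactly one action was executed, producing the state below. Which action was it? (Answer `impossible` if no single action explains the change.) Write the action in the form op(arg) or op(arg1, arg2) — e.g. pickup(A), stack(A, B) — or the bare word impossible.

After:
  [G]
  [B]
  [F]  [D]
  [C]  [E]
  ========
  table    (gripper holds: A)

target: towers=[C/F/B/G; E/D] holding=A
     unstack(G, B) → towers=[C/F/B; E/D/A] holding=G
     unstack(A, D) → towers=[C/F/B/G; E/D] holding=A  ← match

unstack(A, D)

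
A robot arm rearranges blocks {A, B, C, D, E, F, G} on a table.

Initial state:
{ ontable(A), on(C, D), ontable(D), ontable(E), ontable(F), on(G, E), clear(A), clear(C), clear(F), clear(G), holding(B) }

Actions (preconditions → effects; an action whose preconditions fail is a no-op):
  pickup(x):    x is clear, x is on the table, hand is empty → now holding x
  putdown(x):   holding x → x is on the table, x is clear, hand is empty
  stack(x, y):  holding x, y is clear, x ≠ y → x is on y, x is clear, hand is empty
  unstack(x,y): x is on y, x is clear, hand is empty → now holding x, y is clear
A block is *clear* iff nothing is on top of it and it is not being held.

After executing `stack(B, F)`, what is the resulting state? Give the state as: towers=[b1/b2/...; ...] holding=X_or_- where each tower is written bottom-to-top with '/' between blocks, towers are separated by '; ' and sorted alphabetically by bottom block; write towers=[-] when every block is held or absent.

towers=[A; D/C; E/G; F/B] holding=-

before: towers=[A; D/C; E/G; F] holding=B
pre[stack(B, F)]: holding(B) ok, clear(F) ok, B≠F ok
all met → apply stack(B, F)
after:  towers=[A; D/C; E/G; F/B] holding=-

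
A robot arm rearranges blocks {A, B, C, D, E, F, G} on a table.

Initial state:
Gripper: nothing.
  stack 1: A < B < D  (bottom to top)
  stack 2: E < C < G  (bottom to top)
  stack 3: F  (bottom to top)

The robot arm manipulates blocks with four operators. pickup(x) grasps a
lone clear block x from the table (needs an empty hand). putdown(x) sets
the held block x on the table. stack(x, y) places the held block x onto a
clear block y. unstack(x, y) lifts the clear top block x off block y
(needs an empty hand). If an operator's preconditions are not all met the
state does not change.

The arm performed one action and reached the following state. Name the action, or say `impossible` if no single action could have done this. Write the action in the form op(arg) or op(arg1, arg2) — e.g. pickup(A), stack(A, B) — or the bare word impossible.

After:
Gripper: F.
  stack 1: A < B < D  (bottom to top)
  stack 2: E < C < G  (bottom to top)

pickup(F)

target: towers=[A/B/D; E/C/G] holding=F
         pickup(F) → towers=[A/B/D; E/C/G] holding=F  ← match
     unstack(G, C) → towers=[A/B/D; E/C; F] holding=G
     unstack(D, B) → towers=[A/B; E/C/G; F] holding=D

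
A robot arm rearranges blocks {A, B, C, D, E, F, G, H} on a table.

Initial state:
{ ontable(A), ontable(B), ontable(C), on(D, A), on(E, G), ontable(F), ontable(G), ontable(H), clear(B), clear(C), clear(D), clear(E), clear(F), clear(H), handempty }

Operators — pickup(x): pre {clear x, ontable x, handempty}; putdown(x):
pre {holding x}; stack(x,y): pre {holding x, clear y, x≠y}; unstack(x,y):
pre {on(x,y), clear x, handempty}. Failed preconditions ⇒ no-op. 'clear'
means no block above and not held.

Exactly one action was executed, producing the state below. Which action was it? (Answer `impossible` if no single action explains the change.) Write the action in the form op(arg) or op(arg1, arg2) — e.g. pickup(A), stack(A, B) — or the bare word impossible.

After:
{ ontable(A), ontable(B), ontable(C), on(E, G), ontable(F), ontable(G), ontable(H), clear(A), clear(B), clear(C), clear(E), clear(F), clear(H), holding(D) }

target: towers=[A; B; C; F; G/E; H] holding=D
     unstack(E, G) → towers=[A/D; B; C; F; G; H] holding=E
         pickup(H) → towers=[A/D; B; C; F; G/E] holding=H
         pickup(B) → towers=[A/D; C; F; G/E; H] holding=B
         pickup(F) → towers=[A/D; B; C; G/E; H] holding=F
     unstack(D, A) → towers=[A; B; C; F; G/E; H] holding=D  ← match
         pickup(C) → towers=[A/D; B; F; G/E; H] holding=C

unstack(D, A)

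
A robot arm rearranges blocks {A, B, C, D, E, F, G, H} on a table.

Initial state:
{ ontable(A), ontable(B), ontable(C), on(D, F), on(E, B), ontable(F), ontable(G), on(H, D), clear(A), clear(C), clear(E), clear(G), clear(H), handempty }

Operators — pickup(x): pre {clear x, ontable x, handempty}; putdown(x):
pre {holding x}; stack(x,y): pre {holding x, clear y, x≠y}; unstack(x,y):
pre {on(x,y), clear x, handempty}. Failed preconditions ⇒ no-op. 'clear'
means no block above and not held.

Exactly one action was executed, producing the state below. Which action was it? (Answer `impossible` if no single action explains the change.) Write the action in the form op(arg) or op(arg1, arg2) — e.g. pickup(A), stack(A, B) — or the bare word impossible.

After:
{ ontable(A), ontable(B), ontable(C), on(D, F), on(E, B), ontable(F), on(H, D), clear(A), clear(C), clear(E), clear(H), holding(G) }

pickup(G)

target: towers=[A; B/E; C; F/D/H] holding=G
         pickup(G) → towers=[A; B/E; C; F/D/H] holding=G  ← match
         pickup(A) → towers=[B/E; C; F/D/H; G] holding=A
     unstack(E, B) → towers=[A; B; C; F/D/H; G] holding=E
     unstack(H, D) → towers=[A; B/E; C; F/D; G] holding=H
         pickup(C) → towers=[A; B/E; F/D/H; G] holding=C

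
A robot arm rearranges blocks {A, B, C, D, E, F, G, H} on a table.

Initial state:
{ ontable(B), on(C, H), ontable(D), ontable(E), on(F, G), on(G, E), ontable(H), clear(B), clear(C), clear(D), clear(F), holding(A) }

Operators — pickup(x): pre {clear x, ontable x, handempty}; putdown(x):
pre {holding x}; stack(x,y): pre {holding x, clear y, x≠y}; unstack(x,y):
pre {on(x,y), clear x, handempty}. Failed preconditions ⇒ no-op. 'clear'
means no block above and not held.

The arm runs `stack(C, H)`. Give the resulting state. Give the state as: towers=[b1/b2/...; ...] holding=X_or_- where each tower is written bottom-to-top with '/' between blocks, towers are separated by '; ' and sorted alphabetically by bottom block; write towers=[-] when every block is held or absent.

before: towers=[B; D; E/G/F; H/C] holding=A
pre[stack(C, H)]: holding(C) fail, clear(H) fail, C≠H ok
holding(C), clear(H) unmet → stack(C, H) is a no-op
after:  towers=[B; D; E/G/F; H/C] holding=A

towers=[B; D; E/G/F; H/C] holding=A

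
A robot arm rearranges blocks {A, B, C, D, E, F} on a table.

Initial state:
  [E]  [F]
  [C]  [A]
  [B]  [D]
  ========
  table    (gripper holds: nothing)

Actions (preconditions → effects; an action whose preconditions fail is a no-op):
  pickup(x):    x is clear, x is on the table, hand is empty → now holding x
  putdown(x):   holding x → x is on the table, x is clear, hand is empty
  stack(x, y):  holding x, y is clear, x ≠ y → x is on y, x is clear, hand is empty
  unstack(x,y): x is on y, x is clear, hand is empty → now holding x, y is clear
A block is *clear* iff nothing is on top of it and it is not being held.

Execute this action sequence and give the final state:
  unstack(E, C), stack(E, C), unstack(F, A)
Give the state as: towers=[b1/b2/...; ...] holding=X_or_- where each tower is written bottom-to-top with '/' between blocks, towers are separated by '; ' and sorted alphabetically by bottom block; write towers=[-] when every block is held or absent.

towers=[B/C/E; D/A] holding=F

step 1 (unstack(E, C)): towers=[B/C; D/A/F] holding=E
step 2 (stack(E, C)): towers=[B/C/E; D/A/F] holding=-
step 3 (unstack(F, A)): towers=[B/C/E; D/A] holding=F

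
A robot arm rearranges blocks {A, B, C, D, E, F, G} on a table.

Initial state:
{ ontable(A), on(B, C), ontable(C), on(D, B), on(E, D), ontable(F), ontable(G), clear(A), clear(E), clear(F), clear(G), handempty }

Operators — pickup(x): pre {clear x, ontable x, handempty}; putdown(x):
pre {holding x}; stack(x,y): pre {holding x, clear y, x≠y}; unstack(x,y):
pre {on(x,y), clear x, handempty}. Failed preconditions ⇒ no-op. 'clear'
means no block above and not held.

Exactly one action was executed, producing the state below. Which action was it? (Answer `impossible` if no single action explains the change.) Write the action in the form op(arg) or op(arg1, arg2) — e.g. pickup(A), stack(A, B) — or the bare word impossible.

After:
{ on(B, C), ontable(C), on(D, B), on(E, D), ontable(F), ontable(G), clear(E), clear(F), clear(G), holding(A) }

pickup(A)

target: towers=[C/B/D/E; F; G] holding=A
         pickup(F) → towers=[A; C/B/D/E; G] holding=F
         pickup(G) → towers=[A; C/B/D/E; F] holding=G
         pickup(A) → towers=[C/B/D/E; F; G] holding=A  ← match
     unstack(E, D) → towers=[A; C/B/D; F; G] holding=E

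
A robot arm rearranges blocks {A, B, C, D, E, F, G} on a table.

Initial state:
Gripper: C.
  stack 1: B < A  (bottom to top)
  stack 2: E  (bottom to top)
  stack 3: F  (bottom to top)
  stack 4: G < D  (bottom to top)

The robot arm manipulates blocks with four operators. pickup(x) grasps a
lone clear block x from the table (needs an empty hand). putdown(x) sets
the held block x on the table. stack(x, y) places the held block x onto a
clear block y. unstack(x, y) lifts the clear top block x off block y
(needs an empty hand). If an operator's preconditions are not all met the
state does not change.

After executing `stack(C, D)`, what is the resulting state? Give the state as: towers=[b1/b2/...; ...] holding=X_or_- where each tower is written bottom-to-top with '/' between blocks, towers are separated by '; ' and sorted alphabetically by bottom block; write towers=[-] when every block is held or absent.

before: towers=[B/A; E; F; G/D] holding=C
pre[stack(C, D)]: holding(C) yes, clear(D) yes, C≠D yes
all met → apply stack(C, D)
after:  towers=[B/A; E; F; G/D/C] holding=-

towers=[B/A; E; F; G/D/C] holding=-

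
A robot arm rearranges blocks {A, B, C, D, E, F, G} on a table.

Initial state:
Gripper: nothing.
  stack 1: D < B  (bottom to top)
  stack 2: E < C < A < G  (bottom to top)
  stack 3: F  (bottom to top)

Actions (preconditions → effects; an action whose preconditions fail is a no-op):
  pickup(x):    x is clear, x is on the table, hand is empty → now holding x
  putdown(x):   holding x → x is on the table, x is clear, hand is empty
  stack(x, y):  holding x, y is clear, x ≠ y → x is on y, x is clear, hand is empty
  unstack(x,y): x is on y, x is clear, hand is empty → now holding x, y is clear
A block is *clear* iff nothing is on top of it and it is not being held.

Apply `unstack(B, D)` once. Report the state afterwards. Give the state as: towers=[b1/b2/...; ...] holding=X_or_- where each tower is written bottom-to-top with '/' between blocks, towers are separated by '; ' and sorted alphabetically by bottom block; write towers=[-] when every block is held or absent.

towers=[D; E/C/A/G; F] holding=B

before: towers=[D/B; E/C/A/G; F] holding=-
pre[unstack(B, D)]: on(B,D) ok, clear(B) ok, handempty ok
all met → apply unstack(B, D)
after:  towers=[D; E/C/A/G; F] holding=B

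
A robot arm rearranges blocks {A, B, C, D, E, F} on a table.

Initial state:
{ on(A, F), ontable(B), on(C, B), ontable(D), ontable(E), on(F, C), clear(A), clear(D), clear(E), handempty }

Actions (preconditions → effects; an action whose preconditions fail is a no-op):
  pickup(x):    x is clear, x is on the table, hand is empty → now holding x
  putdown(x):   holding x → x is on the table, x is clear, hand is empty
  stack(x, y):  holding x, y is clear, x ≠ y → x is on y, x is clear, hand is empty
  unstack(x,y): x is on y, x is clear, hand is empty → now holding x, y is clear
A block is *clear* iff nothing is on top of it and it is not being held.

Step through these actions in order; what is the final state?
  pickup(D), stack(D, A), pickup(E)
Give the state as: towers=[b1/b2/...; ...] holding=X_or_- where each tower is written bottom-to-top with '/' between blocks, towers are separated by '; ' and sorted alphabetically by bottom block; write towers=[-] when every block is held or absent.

towers=[B/C/F/A/D] holding=E

step 1 (pickup(D)): towers=[B/C/F/A; E] holding=D
step 2 (stack(D, A)): towers=[B/C/F/A/D; E] holding=-
step 3 (pickup(E)): towers=[B/C/F/A/D] holding=E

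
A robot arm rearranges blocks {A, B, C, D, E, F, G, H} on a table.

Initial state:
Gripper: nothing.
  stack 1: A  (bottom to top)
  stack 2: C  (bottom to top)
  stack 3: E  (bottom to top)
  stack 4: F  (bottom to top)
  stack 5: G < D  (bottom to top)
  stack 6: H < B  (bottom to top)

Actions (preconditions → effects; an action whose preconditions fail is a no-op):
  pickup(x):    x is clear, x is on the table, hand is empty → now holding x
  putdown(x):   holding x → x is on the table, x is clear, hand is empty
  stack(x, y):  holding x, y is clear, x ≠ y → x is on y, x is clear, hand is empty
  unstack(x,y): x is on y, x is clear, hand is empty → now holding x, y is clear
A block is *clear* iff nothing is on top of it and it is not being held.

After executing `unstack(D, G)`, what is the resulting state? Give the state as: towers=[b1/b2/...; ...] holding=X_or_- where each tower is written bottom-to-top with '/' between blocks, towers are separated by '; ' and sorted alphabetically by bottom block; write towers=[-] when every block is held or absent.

before: towers=[A; C; E; F; G/D; H/B] holding=-
pre[unstack(D, G)]: on(D,G) ✓, clear(D) ✓, handempty ✓
all met → apply unstack(D, G)
after:  towers=[A; C; E; F; G; H/B] holding=D

towers=[A; C; E; F; G; H/B] holding=D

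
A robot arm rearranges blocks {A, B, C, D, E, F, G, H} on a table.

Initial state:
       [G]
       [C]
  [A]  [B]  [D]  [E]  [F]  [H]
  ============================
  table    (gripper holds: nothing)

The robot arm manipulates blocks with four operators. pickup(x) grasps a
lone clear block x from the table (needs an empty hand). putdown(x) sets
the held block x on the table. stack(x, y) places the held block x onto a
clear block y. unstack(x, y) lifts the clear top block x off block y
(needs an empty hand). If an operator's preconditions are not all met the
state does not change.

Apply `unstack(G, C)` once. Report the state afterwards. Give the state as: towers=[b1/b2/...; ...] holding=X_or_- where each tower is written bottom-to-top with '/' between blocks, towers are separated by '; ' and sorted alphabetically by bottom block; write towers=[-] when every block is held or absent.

before: towers=[A; B/C/G; D; E; F; H] holding=-
pre[unstack(G, C)]: on(G,C) ✓, clear(G) ✓, handempty ✓
all met → apply unstack(G, C)
after:  towers=[A; B/C; D; E; F; H] holding=G

towers=[A; B/C; D; E; F; H] holding=G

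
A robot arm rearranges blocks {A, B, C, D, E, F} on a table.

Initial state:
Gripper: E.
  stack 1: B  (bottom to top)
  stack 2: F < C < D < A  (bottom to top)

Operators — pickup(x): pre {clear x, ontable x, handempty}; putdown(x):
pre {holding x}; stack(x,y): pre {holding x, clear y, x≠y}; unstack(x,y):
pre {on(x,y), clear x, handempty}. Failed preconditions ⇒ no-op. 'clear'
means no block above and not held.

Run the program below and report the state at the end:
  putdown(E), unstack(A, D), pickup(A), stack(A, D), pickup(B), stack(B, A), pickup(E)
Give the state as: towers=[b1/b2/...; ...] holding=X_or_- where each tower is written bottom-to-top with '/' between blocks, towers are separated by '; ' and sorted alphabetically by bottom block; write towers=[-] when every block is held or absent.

towers=[F/C/D/A/B] holding=E

step 1 (putdown(E)): towers=[B; E; F/C/D/A] holding=-
step 2 (unstack(A, D)): towers=[B; E; F/C/D] holding=A
step 3 (pickup(A)) [no-op]: towers=[B; E; F/C/D] holding=A
step 4 (stack(A, D)): towers=[B; E; F/C/D/A] holding=-
step 5 (pickup(B)): towers=[E; F/C/D/A] holding=B
step 6 (stack(B, A)): towers=[E; F/C/D/A/B] holding=-
step 7 (pickup(E)): towers=[F/C/D/A/B] holding=E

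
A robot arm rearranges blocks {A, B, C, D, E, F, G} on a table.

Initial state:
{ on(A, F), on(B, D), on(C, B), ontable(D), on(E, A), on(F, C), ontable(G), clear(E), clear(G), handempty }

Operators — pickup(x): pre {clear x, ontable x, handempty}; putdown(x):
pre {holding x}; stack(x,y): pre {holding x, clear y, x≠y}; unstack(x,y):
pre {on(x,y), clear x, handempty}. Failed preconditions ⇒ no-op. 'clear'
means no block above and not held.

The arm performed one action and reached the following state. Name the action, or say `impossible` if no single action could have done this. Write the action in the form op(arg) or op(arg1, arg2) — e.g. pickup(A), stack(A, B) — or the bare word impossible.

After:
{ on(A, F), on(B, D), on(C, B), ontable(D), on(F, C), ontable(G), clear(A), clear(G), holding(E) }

unstack(E, A)

target: towers=[D/B/C/F/A; G] holding=E
         pickup(G) → towers=[D/B/C/F/A/E] holding=G
     unstack(E, A) → towers=[D/B/C/F/A; G] holding=E  ← match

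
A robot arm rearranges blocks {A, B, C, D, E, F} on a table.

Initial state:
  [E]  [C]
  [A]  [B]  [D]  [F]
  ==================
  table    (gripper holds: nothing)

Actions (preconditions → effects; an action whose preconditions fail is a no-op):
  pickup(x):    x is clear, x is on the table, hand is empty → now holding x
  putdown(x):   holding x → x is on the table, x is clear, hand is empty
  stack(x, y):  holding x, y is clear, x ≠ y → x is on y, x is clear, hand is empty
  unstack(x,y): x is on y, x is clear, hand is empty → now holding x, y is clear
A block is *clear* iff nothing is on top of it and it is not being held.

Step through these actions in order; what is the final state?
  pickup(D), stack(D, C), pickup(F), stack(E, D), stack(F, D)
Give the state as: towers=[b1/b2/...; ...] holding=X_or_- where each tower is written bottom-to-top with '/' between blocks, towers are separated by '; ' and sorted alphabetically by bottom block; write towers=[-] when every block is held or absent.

step 1 (pickup(D)): towers=[A/E; B/C; F] holding=D
step 2 (stack(D, C)): towers=[A/E; B/C/D; F] holding=-
step 3 (pickup(F)): towers=[A/E; B/C/D] holding=F
step 4 (stack(E, D)) [no-op]: towers=[A/E; B/C/D] holding=F
step 5 (stack(F, D)): towers=[A/E; B/C/D/F] holding=-

towers=[A/E; B/C/D/F] holding=-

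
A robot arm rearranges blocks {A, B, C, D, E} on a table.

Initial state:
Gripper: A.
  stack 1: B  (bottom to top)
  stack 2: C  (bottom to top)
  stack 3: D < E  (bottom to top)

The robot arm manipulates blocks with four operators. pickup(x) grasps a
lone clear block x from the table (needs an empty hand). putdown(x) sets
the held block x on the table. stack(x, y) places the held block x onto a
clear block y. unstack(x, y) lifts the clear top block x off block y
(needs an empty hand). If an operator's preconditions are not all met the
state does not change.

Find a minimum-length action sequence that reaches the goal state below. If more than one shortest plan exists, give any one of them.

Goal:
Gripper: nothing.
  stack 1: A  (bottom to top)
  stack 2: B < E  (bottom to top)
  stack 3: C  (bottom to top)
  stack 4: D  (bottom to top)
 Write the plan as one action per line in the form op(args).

putdown(A)
unstack(E, D)
stack(E, B)

step 1 (putdown(A)): towers=[A; B; C; D/E] holding=-
step 2 (unstack(E, D)): towers=[A; B; C; D] holding=E
step 3 (stack(E, B)): towers=[A; B/E; C; D] holding=-
goal check: towers=[A; B/E; C; D] holding=- — reached (length 3, optimal by BFS)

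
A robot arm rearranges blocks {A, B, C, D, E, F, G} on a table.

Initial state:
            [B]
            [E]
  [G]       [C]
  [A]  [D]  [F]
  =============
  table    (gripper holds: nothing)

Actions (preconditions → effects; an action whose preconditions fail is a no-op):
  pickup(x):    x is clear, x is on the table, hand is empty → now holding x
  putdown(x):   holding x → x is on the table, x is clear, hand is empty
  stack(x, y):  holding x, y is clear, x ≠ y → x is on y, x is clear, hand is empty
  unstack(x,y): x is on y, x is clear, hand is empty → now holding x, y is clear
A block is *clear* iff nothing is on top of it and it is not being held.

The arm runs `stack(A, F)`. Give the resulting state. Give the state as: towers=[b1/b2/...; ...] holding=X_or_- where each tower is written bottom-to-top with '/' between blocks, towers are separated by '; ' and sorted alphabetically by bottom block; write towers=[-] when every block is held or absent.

towers=[A/G; D; F/C/E/B] holding=-

before: towers=[A/G; D; F/C/E/B] holding=-
pre[stack(A, F)]: holding(A) ✗, clear(F) ✗, A≠F ✓
holding(A), clear(F) unmet → stack(A, F) is a no-op
after:  towers=[A/G; D; F/C/E/B] holding=-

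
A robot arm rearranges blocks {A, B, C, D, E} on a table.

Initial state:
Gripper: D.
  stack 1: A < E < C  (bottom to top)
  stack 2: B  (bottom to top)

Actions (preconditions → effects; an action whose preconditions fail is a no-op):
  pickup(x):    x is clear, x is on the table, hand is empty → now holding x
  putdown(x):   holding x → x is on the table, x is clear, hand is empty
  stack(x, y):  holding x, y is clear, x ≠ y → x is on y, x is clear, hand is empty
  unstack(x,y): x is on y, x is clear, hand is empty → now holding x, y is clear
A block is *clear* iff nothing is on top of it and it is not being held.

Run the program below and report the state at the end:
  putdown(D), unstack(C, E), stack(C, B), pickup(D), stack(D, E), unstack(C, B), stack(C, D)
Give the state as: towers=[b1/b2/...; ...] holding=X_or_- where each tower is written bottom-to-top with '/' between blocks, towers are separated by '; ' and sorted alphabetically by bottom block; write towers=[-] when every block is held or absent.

towers=[A/E/D/C; B] holding=-

step 1 (putdown(D)): towers=[A/E/C; B; D] holding=-
step 2 (unstack(C, E)): towers=[A/E; B; D] holding=C
step 3 (stack(C, B)): towers=[A/E; B/C; D] holding=-
step 4 (pickup(D)): towers=[A/E; B/C] holding=D
step 5 (stack(D, E)): towers=[A/E/D; B/C] holding=-
step 6 (unstack(C, B)): towers=[A/E/D; B] holding=C
step 7 (stack(C, D)): towers=[A/E/D/C; B] holding=-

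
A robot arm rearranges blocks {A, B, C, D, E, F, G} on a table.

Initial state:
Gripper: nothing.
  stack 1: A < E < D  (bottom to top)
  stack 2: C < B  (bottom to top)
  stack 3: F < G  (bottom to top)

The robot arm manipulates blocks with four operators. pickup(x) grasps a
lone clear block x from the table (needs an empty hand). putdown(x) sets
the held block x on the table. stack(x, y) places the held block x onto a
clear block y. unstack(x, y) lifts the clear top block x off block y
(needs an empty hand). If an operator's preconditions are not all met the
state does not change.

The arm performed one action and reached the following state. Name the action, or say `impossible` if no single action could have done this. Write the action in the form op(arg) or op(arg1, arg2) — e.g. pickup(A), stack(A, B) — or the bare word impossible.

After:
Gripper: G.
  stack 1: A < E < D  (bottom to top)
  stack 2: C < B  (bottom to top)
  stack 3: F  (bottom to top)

unstack(G, F)

target: towers=[A/E/D; C/B; F] holding=G
     unstack(B, C) → towers=[A/E/D; C; F/G] holding=B
     unstack(G, F) → towers=[A/E/D; C/B; F] holding=G  ← match
     unstack(D, E) → towers=[A/E; C/B; F/G] holding=D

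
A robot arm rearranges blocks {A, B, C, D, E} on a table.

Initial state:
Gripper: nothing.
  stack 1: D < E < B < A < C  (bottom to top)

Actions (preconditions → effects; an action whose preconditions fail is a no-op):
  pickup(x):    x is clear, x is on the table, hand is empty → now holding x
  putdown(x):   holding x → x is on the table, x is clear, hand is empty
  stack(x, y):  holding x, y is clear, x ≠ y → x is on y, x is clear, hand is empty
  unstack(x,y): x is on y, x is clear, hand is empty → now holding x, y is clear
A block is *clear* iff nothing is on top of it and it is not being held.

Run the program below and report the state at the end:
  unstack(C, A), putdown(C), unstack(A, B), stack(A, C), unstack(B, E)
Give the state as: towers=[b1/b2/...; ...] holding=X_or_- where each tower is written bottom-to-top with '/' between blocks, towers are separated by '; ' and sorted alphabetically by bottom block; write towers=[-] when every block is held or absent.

towers=[C/A; D/E] holding=B

step 1 (unstack(C, A)): towers=[D/E/B/A] holding=C
step 2 (putdown(C)): towers=[C; D/E/B/A] holding=-
step 3 (unstack(A, B)): towers=[C; D/E/B] holding=A
step 4 (stack(A, C)): towers=[C/A; D/E/B] holding=-
step 5 (unstack(B, E)): towers=[C/A; D/E] holding=B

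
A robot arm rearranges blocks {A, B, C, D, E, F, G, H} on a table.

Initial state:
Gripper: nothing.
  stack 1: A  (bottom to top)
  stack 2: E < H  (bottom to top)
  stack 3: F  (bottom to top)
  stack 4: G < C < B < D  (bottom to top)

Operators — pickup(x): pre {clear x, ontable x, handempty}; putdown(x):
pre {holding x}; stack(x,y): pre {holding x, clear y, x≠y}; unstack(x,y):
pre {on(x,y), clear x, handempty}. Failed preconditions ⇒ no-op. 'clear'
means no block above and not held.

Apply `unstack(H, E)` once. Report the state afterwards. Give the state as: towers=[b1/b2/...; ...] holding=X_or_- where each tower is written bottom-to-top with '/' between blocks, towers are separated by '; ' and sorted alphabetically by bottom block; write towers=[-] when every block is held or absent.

before: towers=[A; E/H; F; G/C/B/D] holding=-
pre[unstack(H, E)]: on(H,E) ✓, clear(H) ✓, handempty ✓
all met → apply unstack(H, E)
after:  towers=[A; E; F; G/C/B/D] holding=H

towers=[A; E; F; G/C/B/D] holding=H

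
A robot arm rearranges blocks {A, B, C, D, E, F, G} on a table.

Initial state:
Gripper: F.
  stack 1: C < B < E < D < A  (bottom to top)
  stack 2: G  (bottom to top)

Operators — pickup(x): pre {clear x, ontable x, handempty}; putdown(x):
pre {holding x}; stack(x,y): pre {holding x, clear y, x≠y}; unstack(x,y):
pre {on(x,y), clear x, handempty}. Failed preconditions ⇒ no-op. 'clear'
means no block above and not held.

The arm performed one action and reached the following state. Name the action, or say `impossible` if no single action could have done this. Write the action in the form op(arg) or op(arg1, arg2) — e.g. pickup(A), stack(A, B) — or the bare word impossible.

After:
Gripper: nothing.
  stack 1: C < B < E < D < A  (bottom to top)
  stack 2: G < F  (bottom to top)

stack(F, G)

target: towers=[C/B/E/D/A; G/F] holding=-
        putdown(F) → towers=[C/B/E/D/A; F; G] holding=-
       stack(F, G) → towers=[C/B/E/D/A; G/F] holding=-  ← match
       stack(F, A) → towers=[C/B/E/D/A/F; G] holding=-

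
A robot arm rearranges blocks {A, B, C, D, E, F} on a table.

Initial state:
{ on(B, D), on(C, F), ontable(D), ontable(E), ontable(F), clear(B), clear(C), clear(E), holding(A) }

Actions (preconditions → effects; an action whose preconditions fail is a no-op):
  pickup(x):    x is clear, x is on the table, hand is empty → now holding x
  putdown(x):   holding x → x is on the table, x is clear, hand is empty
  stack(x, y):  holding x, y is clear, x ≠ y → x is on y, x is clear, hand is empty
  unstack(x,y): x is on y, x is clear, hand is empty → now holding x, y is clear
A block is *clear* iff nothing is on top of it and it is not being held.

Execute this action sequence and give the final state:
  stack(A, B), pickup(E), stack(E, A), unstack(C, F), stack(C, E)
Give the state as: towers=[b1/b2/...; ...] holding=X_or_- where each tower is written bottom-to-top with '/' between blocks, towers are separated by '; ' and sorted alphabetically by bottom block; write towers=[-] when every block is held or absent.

towers=[D/B/A/E/C; F] holding=-

step 1 (stack(A, B)): towers=[D/B/A; E; F/C] holding=-
step 2 (pickup(E)): towers=[D/B/A; F/C] holding=E
step 3 (stack(E, A)): towers=[D/B/A/E; F/C] holding=-
step 4 (unstack(C, F)): towers=[D/B/A/E; F] holding=C
step 5 (stack(C, E)): towers=[D/B/A/E/C; F] holding=-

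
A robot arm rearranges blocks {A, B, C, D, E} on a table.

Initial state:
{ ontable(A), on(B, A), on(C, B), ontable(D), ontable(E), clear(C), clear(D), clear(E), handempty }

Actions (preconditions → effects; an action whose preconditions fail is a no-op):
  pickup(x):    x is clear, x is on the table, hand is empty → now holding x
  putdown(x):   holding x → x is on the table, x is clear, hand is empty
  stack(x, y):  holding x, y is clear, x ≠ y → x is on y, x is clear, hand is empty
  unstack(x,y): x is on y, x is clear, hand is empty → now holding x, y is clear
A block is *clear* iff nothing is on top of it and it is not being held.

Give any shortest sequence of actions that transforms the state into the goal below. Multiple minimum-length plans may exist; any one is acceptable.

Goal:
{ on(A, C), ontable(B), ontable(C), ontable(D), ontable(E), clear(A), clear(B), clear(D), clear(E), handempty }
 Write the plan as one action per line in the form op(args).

unstack(C, B)
putdown(C)
unstack(B, A)
putdown(B)
pickup(A)
stack(A, C)

step 1 (unstack(C, B)): towers=[A/B; D; E] holding=C
step 2 (putdown(C)): towers=[A/B; C; D; E] holding=-
step 3 (unstack(B, A)): towers=[A; C; D; E] holding=B
step 4 (putdown(B)): towers=[A; B; C; D; E] holding=-
step 5 (pickup(A)): towers=[B; C; D; E] holding=A
step 6 (stack(A, C)): towers=[B; C/A; D; E] holding=-
goal check: towers=[B; C/A; D; E] holding=- — reached (length 6, optimal by BFS)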